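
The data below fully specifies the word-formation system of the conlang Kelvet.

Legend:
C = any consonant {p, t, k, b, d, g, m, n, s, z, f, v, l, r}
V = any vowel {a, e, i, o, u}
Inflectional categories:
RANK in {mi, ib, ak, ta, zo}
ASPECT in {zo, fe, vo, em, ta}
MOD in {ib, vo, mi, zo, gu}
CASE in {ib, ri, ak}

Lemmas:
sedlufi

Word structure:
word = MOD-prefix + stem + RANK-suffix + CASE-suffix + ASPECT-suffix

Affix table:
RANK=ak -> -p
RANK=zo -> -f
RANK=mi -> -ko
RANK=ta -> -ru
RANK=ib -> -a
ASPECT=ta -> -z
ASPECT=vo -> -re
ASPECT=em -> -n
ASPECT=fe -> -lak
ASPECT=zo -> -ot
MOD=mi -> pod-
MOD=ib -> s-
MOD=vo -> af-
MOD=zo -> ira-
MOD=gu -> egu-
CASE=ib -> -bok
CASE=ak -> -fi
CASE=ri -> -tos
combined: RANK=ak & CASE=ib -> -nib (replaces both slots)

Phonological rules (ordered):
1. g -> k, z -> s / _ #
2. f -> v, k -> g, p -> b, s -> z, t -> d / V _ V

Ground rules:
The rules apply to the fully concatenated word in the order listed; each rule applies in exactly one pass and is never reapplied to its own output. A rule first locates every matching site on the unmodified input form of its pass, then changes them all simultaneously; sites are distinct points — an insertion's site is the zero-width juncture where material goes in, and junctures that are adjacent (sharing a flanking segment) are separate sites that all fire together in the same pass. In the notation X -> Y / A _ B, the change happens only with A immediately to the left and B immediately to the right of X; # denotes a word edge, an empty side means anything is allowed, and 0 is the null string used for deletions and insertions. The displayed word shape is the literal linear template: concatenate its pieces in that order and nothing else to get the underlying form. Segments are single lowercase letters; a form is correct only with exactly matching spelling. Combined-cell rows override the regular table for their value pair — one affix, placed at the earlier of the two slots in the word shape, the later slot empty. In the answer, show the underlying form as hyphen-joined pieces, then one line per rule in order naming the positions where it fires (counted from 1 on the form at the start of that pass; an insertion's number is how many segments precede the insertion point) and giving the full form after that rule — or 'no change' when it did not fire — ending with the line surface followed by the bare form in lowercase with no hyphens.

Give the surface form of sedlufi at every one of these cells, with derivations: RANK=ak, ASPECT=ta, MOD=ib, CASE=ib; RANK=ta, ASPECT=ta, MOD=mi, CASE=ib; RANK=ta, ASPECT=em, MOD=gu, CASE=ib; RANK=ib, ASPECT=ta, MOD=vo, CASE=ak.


cell RANK=ak, ASPECT=ta, MOD=ib, CASE=ib:
underlying: s-sedlufi-nib-z
1. g -> k, z -> s / _ #: fires at position(s) 12: ssedlufinibs
2. f -> v, k -> g, p -> b, s -> z, t -> d / V _ V: fires at position(s) 7: ssedluvinibs
surface: ssedluvinibs

cell RANK=ta, ASPECT=ta, MOD=mi, CASE=ib:
underlying: pod-sedlufi-ru-bok-z
1. g -> k, z -> s / _ #: fires at position(s) 16: podsedlufiruboks
2. f -> v, k -> g, p -> b, s -> z, t -> d / V _ V: fires at position(s) 9: podsedluviruboks
surface: podsedluviruboks

cell RANK=ta, ASPECT=em, MOD=gu, CASE=ib:
underlying: egu-sedlufi-ru-bok-n
1. g -> k, z -> s / _ #: no change
2. f -> v, k -> g, p -> b, s -> z, t -> d / V _ V: fires at position(s) 4, 9: eguzedluvirubokn
surface: eguzedluvirubokn

cell RANK=ib, ASPECT=ta, MOD=vo, CASE=ak:
underlying: af-sedlufi-a-fi-z
1. g -> k, z -> s / _ #: fires at position(s) 13: afsedlufiafis
2. f -> v, k -> g, p -> b, s -> z, t -> d / V _ V: fires at position(s) 8, 11: afsedluviavis
surface: afsedluviavis


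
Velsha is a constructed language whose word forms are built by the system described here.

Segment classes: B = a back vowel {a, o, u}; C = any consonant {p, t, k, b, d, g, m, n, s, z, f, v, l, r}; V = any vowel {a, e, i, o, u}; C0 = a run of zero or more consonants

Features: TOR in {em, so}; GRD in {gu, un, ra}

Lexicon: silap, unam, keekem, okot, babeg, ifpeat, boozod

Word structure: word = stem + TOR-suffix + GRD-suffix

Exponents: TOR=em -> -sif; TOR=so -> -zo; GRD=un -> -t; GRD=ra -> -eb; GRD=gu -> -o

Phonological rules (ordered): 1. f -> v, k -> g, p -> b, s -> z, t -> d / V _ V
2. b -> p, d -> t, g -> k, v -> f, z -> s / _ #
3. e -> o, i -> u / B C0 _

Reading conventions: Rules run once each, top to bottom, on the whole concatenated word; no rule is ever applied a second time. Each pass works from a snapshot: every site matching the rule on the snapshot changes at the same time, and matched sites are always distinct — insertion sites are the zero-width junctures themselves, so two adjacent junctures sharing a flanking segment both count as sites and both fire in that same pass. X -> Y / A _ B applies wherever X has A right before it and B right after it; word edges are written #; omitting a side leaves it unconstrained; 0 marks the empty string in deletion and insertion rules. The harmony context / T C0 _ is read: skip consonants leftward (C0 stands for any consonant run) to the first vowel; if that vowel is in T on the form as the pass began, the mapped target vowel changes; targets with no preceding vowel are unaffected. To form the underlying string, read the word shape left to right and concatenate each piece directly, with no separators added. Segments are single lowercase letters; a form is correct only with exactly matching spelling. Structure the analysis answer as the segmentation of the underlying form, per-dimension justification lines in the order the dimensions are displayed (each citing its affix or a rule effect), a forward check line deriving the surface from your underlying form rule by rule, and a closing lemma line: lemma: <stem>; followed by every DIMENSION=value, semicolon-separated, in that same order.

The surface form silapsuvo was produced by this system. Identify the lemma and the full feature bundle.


underlying: silap-sif-o
TOR=em - signalled by the affix -sif
GRD=gu - signalled by the affix -o
check: silapsifo -> silapsivo -> silapsivo -> silapsuvo
lemma: silap; TOR=em; GRD=gu


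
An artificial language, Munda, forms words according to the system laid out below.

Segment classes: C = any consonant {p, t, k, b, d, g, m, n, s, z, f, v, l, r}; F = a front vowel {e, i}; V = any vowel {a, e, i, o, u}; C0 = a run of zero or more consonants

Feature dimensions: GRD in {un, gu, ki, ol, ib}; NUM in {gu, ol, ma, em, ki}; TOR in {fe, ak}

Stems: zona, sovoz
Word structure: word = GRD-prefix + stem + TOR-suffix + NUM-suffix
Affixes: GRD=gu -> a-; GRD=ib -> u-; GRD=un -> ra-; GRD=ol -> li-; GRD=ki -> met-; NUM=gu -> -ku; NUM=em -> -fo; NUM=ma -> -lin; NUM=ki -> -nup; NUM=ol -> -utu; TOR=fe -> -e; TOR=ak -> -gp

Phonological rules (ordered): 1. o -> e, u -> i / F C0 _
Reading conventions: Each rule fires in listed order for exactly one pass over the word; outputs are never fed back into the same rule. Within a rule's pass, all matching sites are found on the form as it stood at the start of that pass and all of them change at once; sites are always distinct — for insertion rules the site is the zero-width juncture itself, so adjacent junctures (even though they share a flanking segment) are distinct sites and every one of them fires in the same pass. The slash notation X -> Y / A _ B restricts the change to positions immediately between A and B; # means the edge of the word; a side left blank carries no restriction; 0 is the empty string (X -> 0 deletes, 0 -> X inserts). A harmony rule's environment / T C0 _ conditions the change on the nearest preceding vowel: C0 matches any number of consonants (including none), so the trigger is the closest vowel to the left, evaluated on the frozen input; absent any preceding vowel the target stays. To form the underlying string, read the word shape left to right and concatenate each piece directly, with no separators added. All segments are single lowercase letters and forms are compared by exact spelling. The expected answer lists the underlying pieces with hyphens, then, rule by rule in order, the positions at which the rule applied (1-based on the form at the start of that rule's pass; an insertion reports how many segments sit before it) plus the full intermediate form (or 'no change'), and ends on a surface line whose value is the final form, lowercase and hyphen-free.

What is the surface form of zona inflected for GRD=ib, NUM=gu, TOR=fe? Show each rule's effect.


underlying: u-zona-e-ku
1. o -> e, u -> i / F C0 _: fires at position(s) 8: uzonaeki
surface: uzonaeki


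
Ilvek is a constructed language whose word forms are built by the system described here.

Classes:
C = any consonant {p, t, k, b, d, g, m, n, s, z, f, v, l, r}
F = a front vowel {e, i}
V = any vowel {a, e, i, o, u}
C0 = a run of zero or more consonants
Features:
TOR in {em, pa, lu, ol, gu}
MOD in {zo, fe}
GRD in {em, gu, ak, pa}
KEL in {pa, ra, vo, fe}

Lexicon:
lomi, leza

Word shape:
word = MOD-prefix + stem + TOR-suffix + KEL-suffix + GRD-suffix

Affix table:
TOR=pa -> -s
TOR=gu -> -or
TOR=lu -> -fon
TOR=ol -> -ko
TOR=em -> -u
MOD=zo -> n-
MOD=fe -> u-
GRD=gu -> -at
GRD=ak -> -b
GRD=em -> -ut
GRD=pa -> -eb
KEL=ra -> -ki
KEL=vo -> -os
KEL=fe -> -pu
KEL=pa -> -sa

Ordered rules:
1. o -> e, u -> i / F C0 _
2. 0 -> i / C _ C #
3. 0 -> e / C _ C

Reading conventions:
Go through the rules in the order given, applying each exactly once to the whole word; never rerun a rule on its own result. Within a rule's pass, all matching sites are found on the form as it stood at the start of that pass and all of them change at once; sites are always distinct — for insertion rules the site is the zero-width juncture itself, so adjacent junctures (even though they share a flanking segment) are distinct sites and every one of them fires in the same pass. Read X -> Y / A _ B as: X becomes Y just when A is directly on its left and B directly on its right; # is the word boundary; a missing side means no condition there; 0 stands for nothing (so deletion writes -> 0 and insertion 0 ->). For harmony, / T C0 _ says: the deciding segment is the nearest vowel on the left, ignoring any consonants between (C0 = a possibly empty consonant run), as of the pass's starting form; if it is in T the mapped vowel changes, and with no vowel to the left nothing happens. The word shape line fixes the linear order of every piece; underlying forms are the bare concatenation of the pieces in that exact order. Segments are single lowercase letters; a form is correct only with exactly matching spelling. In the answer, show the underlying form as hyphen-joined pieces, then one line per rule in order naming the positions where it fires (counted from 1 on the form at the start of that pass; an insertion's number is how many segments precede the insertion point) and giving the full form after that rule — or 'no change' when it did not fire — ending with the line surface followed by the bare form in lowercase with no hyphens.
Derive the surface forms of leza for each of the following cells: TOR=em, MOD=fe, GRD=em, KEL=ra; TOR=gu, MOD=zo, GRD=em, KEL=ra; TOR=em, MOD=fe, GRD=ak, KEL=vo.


cell TOR=em, MOD=fe, GRD=em, KEL=ra:
underlying: u-leza-u-ki-ut
1. o -> e, u -> i / F C0 _: fires at position(s) 9: ulezaukiit
2. 0 -> i / C _ C #: no change
3. 0 -> e / C _ C: no change
surface: ulezaukiit

cell TOR=gu, MOD=zo, GRD=em, KEL=ra:
underlying: n-leza-or-ki-ut
1. o -> e, u -> i / F C0 _: fires at position(s) 10: nlezaorkiit
2. 0 -> i / C _ C #: no change
3. 0 -> e / C _ C: inserts after position(s) 1, 7: nelezaorekiit
surface: nelezaorekiit

cell TOR=em, MOD=fe, GRD=ak, KEL=vo:
underlying: u-leza-u-os-b
1. o -> e, u -> i / F C0 _: no change
2. 0 -> i / C _ C #: inserts after position(s) 8: ulezauosib
3. 0 -> e / C _ C: no change
surface: ulezauosib


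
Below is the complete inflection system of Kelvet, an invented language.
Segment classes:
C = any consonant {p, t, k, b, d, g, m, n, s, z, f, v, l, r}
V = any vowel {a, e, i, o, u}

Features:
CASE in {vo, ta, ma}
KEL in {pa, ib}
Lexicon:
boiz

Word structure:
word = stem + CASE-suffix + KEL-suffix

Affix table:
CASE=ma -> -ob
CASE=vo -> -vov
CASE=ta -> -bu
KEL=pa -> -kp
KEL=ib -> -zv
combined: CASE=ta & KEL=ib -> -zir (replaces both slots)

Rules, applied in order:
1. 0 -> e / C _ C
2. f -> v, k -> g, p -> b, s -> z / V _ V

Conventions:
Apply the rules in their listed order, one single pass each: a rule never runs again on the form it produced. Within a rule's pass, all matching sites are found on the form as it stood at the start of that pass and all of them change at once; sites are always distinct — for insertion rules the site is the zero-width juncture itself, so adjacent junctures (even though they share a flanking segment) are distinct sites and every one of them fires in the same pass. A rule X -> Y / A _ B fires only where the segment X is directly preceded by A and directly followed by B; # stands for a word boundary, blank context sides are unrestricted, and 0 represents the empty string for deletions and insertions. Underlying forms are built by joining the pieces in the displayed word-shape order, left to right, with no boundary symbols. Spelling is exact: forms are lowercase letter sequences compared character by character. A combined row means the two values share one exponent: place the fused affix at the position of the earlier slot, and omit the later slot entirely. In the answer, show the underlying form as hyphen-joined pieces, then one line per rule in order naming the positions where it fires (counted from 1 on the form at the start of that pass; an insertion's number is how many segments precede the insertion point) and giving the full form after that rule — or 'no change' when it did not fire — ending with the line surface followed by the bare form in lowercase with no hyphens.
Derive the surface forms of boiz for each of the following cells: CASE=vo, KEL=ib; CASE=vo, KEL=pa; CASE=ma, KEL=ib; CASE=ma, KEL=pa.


cell CASE=vo, KEL=ib:
underlying: boiz-vov-zv
1. 0 -> e / C _ C: inserts after position(s) 4, 7, 8: boizevovezev
2. f -> v, k -> g, p -> b, s -> z / V _ V: no change
surface: boizevovezev

cell CASE=vo, KEL=pa:
underlying: boiz-vov-kp
1. 0 -> e / C _ C: inserts after position(s) 4, 7, 8: boizevovekep
2. f -> v, k -> g, p -> b, s -> z / V _ V: fires at position(s) 10: boizevovegep
surface: boizevovegep

cell CASE=ma, KEL=ib:
underlying: boiz-ob-zv
1. 0 -> e / C _ C: inserts after position(s) 6, 7: boizobezev
2. f -> v, k -> g, p -> b, s -> z / V _ V: no change
surface: boizobezev

cell CASE=ma, KEL=pa:
underlying: boiz-ob-kp
1. 0 -> e / C _ C: inserts after position(s) 6, 7: boizobekep
2. f -> v, k -> g, p -> b, s -> z / V _ V: fires at position(s) 8: boizobegep
surface: boizobegep


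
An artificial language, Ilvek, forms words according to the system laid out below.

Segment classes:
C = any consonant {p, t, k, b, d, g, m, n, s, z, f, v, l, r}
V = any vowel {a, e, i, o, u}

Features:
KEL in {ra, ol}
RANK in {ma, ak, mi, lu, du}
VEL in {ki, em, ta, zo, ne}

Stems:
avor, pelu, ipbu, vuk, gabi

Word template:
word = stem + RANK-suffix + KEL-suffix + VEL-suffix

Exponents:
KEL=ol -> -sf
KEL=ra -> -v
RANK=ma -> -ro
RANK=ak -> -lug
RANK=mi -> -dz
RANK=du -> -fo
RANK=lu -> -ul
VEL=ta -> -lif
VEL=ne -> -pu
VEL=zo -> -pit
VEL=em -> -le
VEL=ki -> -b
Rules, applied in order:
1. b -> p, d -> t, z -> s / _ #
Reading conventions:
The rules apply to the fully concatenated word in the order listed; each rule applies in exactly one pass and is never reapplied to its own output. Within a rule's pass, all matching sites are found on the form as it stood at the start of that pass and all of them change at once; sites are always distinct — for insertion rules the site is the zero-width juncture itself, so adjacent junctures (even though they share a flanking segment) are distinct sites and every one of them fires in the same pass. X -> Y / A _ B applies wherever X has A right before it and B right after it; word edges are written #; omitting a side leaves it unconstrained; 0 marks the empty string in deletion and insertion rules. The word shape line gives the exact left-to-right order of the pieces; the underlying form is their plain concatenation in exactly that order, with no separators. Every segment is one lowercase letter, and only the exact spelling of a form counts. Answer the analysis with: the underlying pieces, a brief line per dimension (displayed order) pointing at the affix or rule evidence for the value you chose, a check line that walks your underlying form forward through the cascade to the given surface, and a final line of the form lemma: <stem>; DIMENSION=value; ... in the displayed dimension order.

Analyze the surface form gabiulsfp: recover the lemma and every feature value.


underlying: gabi-ul-sf-b
KEL=ol - signalled by the affix -sf
RANK=lu - signalled by the affix -ul
VEL=ki - signalled by the affix -b
check: gabiulsfb -> gabiulsfp
lemma: gabi; KEL=ol; RANK=lu; VEL=ki


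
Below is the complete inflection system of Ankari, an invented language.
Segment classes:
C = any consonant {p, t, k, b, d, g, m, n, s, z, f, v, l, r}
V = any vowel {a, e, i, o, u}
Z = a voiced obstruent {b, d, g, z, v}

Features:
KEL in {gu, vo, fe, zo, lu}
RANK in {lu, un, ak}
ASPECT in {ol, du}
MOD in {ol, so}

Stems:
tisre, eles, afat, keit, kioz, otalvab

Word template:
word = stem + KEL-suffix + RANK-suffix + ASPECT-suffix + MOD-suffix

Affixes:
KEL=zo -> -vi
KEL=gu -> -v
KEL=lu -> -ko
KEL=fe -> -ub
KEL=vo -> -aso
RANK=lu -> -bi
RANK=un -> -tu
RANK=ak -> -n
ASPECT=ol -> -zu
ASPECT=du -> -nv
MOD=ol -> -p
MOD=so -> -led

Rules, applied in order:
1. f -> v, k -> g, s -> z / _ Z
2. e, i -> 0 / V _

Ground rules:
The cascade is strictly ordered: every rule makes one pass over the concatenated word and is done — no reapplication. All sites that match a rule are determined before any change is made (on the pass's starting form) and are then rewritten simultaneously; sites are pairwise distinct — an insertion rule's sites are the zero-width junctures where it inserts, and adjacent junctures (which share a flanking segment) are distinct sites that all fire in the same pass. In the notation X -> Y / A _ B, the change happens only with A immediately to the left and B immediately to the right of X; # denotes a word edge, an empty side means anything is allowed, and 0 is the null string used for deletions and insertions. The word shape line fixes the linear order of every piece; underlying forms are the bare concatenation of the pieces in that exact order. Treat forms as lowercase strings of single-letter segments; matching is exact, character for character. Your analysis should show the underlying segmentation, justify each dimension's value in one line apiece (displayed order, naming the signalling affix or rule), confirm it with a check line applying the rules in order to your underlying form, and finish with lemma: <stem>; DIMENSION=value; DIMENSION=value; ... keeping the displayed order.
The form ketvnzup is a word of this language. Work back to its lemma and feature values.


underlying: keit-v-n-zu-p
KEL=gu - signalled by the affix -v
RANK=ak - signalled by the affix -n
ASPECT=ol - signalled by the affix -zu
MOD=ol - signalled by the affix -p
check: keitvnzup -> keitvnzup -> ketvnzup
lemma: keit; KEL=gu; RANK=ak; ASPECT=ol; MOD=ol


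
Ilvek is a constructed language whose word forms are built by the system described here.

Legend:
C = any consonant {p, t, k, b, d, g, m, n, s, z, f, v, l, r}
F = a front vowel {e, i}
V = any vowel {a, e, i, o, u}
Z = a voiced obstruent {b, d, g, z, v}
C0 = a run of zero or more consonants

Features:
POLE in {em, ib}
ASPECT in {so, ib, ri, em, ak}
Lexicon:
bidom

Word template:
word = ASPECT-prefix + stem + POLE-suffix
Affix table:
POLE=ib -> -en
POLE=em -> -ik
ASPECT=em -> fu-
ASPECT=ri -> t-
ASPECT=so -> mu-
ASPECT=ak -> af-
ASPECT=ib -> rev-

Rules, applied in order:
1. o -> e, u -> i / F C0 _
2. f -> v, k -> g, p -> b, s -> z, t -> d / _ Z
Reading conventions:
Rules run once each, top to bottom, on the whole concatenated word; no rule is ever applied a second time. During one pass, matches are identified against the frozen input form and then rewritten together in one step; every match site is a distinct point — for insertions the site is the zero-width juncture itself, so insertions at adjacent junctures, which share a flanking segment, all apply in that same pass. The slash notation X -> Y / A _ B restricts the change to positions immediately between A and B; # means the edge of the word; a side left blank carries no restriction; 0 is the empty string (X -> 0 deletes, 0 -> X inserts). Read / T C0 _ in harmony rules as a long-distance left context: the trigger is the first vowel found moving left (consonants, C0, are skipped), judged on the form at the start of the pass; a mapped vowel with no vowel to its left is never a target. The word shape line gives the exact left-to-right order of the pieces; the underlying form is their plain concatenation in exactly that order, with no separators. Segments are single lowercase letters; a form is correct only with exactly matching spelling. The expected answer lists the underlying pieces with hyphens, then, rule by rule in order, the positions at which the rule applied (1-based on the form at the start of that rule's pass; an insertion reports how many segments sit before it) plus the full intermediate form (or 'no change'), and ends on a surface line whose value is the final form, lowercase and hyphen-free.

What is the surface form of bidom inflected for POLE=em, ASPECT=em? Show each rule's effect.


underlying: fu-bidom-ik
1. o -> e, u -> i / F C0 _: fires at position(s) 6: fubidemik
2. f -> v, k -> g, p -> b, s -> z, t -> d / _ Z: no change
surface: fubidemik


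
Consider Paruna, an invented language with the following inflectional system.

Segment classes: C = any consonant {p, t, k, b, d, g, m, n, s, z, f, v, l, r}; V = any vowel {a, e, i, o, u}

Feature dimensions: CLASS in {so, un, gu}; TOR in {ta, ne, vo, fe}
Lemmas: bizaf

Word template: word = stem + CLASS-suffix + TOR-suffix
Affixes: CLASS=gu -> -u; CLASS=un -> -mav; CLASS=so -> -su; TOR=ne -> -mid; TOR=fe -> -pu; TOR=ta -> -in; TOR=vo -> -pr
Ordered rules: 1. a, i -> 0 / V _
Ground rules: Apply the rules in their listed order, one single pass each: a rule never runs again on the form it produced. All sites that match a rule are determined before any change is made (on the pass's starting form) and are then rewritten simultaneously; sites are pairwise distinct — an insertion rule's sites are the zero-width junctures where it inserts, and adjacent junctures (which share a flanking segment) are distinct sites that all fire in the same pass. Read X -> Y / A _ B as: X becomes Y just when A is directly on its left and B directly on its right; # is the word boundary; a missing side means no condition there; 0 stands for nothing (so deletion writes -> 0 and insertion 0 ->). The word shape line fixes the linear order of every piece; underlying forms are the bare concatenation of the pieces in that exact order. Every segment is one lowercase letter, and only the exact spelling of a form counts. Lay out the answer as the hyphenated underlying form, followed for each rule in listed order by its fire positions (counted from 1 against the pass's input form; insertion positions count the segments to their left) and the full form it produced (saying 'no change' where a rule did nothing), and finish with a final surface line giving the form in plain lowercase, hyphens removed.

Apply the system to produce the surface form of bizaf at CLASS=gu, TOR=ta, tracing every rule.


underlying: bizaf-u-in
1. a, i -> 0 / V _: fires at position(s) 7: bizafun
surface: bizafun


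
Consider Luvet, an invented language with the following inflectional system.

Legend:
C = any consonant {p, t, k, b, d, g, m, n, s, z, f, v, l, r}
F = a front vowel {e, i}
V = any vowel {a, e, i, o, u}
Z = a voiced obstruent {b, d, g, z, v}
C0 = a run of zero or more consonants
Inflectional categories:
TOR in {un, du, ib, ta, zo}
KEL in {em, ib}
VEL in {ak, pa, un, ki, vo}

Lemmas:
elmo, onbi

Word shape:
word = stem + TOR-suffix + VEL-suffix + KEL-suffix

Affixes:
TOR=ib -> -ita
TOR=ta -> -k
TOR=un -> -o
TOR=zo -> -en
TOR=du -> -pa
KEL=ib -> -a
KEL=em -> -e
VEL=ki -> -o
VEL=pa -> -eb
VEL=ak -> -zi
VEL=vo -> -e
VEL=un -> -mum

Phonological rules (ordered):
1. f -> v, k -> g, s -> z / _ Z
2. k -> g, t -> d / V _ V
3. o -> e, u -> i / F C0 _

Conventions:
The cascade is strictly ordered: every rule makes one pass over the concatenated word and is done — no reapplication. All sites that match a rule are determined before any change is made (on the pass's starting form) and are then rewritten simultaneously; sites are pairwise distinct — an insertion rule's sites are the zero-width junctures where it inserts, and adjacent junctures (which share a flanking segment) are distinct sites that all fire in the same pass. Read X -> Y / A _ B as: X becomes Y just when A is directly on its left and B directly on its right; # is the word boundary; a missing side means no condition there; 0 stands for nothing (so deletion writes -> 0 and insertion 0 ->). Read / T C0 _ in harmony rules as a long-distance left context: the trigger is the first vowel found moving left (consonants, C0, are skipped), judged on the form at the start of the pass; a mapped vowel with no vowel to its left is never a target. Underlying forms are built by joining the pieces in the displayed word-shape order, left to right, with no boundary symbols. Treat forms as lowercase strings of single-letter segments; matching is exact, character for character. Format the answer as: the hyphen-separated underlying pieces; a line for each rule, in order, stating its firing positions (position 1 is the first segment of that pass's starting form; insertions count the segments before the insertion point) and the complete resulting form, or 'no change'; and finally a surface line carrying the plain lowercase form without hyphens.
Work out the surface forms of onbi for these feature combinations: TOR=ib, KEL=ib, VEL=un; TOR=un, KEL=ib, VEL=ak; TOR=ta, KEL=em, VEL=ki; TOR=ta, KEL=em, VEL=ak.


cell TOR=ib, KEL=ib, VEL=un:
underlying: onbi-ita-mum-a
1. f -> v, k -> g, s -> z / _ Z: no change
2. k -> g, t -> d / V _ V: fires at position(s) 6: onbiidamuma
3. o -> e, u -> i / F C0 _: no change
surface: onbiidamuma

cell TOR=un, KEL=ib, VEL=ak:
underlying: onbi-o-zi-a
1. f -> v, k -> g, s -> z / _ Z: no change
2. k -> g, t -> d / V _ V: no change
3. o -> e, u -> i / F C0 _: fires at position(s) 5: onbiezia
surface: onbiezia

cell TOR=ta, KEL=em, VEL=ki:
underlying: onbi-k-o-e
1. f -> v, k -> g, s -> z / _ Z: no change
2. k -> g, t -> d / V _ V: fires at position(s) 5: onbigoe
3. o -> e, u -> i / F C0 _: fires at position(s) 6: onbigee
surface: onbigee

cell TOR=ta, KEL=em, VEL=ak:
underlying: onbi-k-zi-e
1. f -> v, k -> g, s -> z / _ Z: fires at position(s) 5: onbigzie
2. k -> g, t -> d / V _ V: no change
3. o -> e, u -> i / F C0 _: no change
surface: onbigzie


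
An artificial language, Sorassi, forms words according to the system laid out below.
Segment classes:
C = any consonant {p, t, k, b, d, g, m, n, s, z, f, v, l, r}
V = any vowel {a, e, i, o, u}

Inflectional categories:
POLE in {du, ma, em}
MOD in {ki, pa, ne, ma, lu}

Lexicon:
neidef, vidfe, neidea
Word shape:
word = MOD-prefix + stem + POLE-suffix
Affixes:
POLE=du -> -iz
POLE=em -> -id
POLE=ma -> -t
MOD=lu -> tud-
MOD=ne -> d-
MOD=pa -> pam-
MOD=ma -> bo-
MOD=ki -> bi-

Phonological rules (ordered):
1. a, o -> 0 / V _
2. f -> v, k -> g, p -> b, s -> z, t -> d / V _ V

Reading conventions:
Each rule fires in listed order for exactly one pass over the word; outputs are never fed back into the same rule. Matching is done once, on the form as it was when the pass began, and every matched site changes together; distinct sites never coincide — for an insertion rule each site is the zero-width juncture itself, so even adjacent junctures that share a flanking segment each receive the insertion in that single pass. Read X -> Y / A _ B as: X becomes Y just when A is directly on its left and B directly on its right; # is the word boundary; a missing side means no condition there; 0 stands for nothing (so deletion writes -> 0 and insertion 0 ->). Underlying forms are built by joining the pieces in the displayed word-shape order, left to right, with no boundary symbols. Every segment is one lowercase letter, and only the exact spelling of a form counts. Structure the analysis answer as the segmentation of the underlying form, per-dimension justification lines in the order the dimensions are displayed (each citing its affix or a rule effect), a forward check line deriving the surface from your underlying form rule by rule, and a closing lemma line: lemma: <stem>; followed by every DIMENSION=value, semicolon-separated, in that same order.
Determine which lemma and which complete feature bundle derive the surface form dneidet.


underlying: d-neidea-t
POLE=ma - signalled by the affix -t
MOD=ne - signalled by the affix d-
check: dneideat -> dneidet -> dneidet
lemma: neidea; POLE=ma; MOD=ne


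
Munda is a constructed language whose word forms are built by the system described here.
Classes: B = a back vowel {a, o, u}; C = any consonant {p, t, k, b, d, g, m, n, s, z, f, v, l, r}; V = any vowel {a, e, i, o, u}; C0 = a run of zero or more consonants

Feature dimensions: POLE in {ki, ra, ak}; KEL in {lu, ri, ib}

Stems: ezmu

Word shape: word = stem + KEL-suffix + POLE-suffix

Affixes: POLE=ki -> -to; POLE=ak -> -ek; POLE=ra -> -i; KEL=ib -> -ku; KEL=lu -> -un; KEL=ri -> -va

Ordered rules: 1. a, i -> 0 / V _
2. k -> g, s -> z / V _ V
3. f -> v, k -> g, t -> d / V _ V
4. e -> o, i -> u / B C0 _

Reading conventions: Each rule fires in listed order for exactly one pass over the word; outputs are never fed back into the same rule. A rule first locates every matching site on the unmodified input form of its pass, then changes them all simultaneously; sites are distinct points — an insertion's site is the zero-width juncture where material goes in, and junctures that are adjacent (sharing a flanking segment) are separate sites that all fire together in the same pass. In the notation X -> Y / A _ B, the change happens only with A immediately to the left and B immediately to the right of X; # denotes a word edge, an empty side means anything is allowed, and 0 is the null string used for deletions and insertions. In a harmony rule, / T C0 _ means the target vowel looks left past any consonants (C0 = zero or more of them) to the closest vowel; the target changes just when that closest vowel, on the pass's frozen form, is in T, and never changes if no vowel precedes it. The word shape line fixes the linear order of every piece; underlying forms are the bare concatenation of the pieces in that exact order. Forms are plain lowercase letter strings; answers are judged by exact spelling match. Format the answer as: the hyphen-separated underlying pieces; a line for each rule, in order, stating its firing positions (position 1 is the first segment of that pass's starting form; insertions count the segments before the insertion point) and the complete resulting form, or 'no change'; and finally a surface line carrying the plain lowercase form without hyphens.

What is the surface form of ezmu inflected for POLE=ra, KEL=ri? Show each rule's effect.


underlying: ezmu-va-i
1. a, i -> 0 / V _: fires at position(s) 7: ezmuva
2. k -> g, s -> z / V _ V: no change
3. f -> v, k -> g, t -> d / V _ V: no change
4. e -> o, i -> u / B C0 _: no change
surface: ezmuva


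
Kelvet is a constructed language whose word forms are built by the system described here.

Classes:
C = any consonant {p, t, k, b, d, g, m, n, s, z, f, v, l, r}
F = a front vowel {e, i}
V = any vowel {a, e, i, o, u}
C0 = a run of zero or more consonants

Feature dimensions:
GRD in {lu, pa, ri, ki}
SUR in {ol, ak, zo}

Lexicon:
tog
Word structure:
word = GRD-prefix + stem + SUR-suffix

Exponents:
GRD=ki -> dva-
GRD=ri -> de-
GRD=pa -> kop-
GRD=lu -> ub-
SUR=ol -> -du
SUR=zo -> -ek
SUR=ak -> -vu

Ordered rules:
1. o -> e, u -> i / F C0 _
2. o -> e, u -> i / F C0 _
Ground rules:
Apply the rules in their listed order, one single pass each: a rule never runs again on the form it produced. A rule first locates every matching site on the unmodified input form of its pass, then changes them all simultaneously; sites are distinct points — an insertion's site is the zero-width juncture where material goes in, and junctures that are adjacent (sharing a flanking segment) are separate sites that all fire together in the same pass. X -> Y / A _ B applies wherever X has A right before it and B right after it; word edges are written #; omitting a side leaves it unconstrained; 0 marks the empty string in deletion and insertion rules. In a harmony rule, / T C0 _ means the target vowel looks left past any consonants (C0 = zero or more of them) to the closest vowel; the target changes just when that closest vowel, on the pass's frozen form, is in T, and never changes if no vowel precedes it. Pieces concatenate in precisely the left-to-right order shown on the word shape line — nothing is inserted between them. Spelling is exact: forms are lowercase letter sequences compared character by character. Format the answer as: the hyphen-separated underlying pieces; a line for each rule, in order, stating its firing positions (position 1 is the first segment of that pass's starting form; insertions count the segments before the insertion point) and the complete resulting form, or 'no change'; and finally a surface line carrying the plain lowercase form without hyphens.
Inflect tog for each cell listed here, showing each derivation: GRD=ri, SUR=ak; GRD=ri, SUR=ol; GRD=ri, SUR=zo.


cell GRD=ri, SUR=ak:
underlying: de-tog-vu
1. o -> e, u -> i / F C0 _: fires at position(s) 4: detegvu
2. o -> e, u -> i / F C0 _: fires at position(s) 7: detegvi
surface: detegvi

cell GRD=ri, SUR=ol:
underlying: de-tog-du
1. o -> e, u -> i / F C0 _: fires at position(s) 4: detegdu
2. o -> e, u -> i / F C0 _: fires at position(s) 7: detegdi
surface: detegdi

cell GRD=ri, SUR=zo:
underlying: de-tog-ek
1. o -> e, u -> i / F C0 _: fires at position(s) 4: detegek
2. o -> e, u -> i / F C0 _: no change
surface: detegek


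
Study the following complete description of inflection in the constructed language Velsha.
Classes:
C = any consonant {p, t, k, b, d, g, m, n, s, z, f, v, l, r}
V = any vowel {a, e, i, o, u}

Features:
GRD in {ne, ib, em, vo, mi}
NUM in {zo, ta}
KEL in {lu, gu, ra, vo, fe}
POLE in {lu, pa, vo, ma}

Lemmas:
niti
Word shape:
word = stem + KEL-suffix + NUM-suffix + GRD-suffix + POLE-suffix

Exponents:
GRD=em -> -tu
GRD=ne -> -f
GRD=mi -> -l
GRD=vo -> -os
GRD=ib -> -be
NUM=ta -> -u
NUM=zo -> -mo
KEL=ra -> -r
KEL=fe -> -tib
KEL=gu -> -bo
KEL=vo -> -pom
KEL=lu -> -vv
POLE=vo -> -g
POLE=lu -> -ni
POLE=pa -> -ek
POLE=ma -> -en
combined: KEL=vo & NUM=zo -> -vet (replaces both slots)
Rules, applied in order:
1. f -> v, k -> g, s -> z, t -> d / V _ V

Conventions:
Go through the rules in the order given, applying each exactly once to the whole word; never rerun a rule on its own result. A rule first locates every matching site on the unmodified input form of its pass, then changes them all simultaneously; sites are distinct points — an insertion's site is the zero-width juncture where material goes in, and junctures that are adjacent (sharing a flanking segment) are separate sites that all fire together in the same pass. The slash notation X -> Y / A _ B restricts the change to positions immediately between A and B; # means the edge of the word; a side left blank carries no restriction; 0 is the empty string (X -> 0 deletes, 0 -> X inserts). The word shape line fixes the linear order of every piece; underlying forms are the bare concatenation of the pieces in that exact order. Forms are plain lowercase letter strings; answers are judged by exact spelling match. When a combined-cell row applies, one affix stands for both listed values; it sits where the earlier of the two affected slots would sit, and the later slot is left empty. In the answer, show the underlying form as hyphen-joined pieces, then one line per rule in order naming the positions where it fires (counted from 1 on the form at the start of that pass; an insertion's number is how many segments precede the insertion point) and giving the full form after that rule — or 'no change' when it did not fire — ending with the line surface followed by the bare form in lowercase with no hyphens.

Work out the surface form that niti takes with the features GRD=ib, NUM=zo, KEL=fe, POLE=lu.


underlying: niti-tib-mo-be-ni
1. f -> v, k -> g, s -> z, t -> d / V _ V: fires at position(s) 3, 5: nididibmobeni
surface: nididibmobeni


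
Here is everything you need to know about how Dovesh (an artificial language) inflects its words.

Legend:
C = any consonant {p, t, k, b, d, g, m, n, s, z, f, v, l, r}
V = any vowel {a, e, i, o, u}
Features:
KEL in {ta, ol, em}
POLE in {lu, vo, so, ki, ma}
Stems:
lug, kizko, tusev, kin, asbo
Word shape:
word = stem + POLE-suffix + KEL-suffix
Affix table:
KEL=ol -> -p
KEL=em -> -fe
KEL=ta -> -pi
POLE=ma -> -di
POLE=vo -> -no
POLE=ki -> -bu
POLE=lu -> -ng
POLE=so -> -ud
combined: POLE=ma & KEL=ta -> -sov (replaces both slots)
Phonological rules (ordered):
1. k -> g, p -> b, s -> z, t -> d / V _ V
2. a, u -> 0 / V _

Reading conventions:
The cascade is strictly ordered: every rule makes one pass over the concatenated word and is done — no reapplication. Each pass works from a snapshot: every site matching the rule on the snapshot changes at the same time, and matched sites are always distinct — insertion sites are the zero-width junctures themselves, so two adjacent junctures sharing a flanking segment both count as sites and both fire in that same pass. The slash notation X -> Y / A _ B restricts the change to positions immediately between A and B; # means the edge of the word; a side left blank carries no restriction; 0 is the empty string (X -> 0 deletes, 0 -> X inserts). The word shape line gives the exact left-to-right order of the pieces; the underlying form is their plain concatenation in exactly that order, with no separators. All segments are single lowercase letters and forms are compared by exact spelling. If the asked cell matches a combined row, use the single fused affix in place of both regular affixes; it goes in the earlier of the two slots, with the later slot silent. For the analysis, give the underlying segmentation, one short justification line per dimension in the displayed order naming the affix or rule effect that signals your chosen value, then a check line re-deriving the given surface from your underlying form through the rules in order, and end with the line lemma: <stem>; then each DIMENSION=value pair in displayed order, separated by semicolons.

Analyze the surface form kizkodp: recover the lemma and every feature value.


underlying: kizko-ud-p
KEL=ol - signalled by the affix -p
POLE=so - signalled by the affix -ud
check: kizkoudp -> kizkoudp -> kizkodp
lemma: kizko; KEL=ol; POLE=so


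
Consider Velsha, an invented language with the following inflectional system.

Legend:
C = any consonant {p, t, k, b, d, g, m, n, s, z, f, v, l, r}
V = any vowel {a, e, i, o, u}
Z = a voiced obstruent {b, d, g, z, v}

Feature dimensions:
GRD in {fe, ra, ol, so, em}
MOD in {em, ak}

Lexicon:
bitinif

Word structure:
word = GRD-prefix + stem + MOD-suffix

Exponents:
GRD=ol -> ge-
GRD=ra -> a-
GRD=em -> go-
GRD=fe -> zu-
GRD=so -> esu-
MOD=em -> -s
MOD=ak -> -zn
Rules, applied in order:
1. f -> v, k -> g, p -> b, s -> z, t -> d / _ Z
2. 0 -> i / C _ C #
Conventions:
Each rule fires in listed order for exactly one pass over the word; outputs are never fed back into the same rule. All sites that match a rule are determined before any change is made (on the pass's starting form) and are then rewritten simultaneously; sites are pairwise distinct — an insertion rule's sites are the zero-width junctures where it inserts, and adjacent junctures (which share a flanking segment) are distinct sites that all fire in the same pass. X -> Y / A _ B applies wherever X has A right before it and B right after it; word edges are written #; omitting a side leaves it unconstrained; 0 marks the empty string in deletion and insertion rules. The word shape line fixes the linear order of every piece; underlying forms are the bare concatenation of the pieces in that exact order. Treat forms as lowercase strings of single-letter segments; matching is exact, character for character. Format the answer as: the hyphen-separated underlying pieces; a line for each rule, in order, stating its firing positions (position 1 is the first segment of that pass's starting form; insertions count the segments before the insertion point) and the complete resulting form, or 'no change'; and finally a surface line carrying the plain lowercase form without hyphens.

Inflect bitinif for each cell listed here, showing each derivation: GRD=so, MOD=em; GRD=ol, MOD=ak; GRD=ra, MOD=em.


cell GRD=so, MOD=em:
underlying: esu-bitinif-s
1. f -> v, k -> g, p -> b, s -> z, t -> d / _ Z: no change
2. 0 -> i / C _ C #: inserts after position(s) 10: esubitinifis
surface: esubitinifis

cell GRD=ol, MOD=ak:
underlying: ge-bitinif-zn
1. f -> v, k -> g, p -> b, s -> z, t -> d / _ Z: fires at position(s) 9: gebitinivzn
2. 0 -> i / C _ C #: inserts after position(s) 10: gebitinivzin
surface: gebitinivzin

cell GRD=ra, MOD=em:
underlying: a-bitinif-s
1. f -> v, k -> g, p -> b, s -> z, t -> d / _ Z: no change
2. 0 -> i / C _ C #: inserts after position(s) 8: abitinifis
surface: abitinifis
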